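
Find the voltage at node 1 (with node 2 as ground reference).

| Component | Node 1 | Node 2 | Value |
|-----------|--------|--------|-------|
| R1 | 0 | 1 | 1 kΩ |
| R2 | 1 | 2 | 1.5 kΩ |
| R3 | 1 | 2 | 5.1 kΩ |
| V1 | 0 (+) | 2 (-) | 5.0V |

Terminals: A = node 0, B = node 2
Nodal analysis, taking node 2 as the 0 V reference.
Source V1 fixes V_0 = 5 V.
KCL at each unknown node (sum of currents leaving = 0; resistances in Ω):
  Node 1: (V_1 - 5)/1000 + (V_1 - 0)/1500 + (V_1 - 0)/5100 = 0
Collecting terms: 0.001863 × V_1 = 0.005  =>  V_1 = 2.684 V
The requested potential is V_1 = 2.684 V.

Final answer: V_1 = 2.684 V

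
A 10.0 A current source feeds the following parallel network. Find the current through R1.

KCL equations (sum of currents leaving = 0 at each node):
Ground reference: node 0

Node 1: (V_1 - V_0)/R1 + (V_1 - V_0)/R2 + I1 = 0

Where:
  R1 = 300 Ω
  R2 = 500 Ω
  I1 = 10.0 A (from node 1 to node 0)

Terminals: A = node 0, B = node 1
All resistors sit directly between nodes 0 and 1, so they are in parallel and share one voltage V; the full source current 10 A splits among them.
1/R_par = 1/300 + 1/500 = 0.005333 S  =>  R_par = 187.5 Ω
V = I × R_par = 10 × 187.5 = 1875 V
I_R1 = V/R1 = 1875/300 = 6.25 A

Final answer: 6.25 A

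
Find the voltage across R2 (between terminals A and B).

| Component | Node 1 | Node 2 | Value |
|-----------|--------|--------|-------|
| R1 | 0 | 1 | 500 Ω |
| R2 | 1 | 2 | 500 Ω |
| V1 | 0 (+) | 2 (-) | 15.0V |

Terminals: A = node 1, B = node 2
R1 and R2 are in series across V1 (node 0 → node 1 → node 2), and the output A–B is taken across R2, so this is a voltage divider.
Series current: I = V1/(R1 + R2) = 15/(500 + 500) = 15/1000 = 0.015 A
V_R2 = I × R2 = V1 × R2/(R1 + R2) = 15 × 500/1000 = 7.5 V

Final answer: 7.5 V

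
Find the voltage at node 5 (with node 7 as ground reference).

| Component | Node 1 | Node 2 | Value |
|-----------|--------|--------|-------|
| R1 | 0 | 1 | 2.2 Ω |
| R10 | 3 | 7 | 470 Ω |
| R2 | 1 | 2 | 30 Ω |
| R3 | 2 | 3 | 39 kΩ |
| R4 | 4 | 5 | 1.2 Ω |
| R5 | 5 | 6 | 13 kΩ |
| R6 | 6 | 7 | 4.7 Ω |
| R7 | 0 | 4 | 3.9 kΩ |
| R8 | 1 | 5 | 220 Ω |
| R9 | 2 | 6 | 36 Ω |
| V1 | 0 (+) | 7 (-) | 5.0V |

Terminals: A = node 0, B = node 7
Nodal analysis, taking node 7 as the 0 V reference.
Source V1 fixes V_0 = 5 V.
KCL at each unknown node (sum of currents leaving = 0; resistances in Ω):
  Node 1: (V_1 - 5)/2.2 + (V_1 - V_2)/30 + (V_1 - V_5)/220 = 0
  Node 2: (V_2 - V_1)/30 + (V_2 - V_3)/39000 + (V_2 - V_6)/36 = 0
  Node 3: (V_3 - V_2)/39000 + (V_3 - 0)/470 = 0
  Node 4: (V_4 - V_5)/1.2 + (V_4 - 5)/3900 = 0
  Node 5: (V_5 - V_4)/1.2 + (V_5 - V_6)/13000 + (V_5 - V_1)/220 = 0
  Node 6: (V_6 - V_5)/13000 + (V_6 - 0)/4.7 + (V_6 - V_2)/36 = 0
Collecting terms (coefficients in siemens):
  0.4924·V_1 - 0.03333·V_2 - 0.004545·V_5 = 2.273
  0.06114·V_2 - 0.03333·V_1 - 0.00002564·V_3 - 0.02778·V_6 = 0
  0.002153·V_3 - 0.00002564·V_2 = 0
  0.8336·V_4 - 0.8333·V_5 = 0.001282
  0.838·V_5 - 0.004545·V_1 - 0.8333·V_4 - 0.00007692·V_6 = 0
  0.2406·V_6 - 0.02778·V_2 - 0.00007692·V_5 = 0
Solving these 6 simultaneous equations (Gaussian elimination) gives:
  V_1 = 4.848 V, V_2 = 2.791 V, V_3 = 0.03323 V, V_4 = 4.785 V
  V_5 = 4.785 V, V_6 = 0.3237 V
The requested potential is V_5 = 4.785 V.

Final answer: V_5 = 4.785 V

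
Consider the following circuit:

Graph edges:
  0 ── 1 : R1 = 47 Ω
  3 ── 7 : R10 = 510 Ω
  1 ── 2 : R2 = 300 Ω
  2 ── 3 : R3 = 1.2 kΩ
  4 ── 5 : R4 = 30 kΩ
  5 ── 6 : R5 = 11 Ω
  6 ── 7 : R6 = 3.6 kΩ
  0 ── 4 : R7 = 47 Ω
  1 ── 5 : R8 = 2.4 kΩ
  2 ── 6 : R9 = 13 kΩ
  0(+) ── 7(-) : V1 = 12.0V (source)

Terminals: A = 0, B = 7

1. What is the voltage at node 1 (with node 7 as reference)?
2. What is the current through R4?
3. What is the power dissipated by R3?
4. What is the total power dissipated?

Nodal analysis, taking node 7 as the 0 V reference.
Source V1 fixes V_0 = 12 V.
KCL at each unknown node (sum of currents leaving = 0; resistances in Ω):
  Node 1: (V_1 - 12)/47 + (V_1 - V_2)/300 + (V_1 - V_5)/2400 = 0
  Node 2: (V_2 - V_1)/300 + (V_2 - V_3)/1200 + (V_2 - V_6)/13000 = 0
  Node 3: (V_3 - V_2)/1200 + (V_3 - 0)/510 = 0
  Node 4: (V_4 - V_5)/30000 + (V_4 - 12)/47 = 0
  Node 5: (V_5 - V_4)/30000 + (V_5 - V_6)/11 + (V_5 - V_1)/2400 = 0
  Node 6: (V_6 - V_5)/11 + (V_6 - 0)/3600 + (V_6 - V_2)/13000 = 0
Collecting terms (coefficients in siemens):
  0.02503·V_1 - 0.003333·V_2 - 0.0004167·V_5 = 0.2553
  0.004244·V_2 - 0.003333·V_1 - 0.0008333·V_3 - 0.00007692·V_6 = 0
  0.002794·V_3 - 0.0008333·V_2 = 0
  0.02131·V_4 - 0.00003333·V_5 = 0.2553
  0.09136·V_5 - 0.0004167·V_1 - 0.00003333·V_4 - 0.09091·V_6 = 0
  0.09126·V_6 - 0.00007692·V_2 - 0.09091·V_5 = 0
Solving these 6 simultaneous equations (Gaussian elimination) gives:
  V_1 = 11.64 V, V_2 = 9.855 V, V_3 = 2.939 V, V_4 = 11.99 V
  V_5 = 7.474 V, V_6 = 7.454 V
Part 1:
  Read off the nodal solution: V_1 = 11.64 V
Part 2:
  I_R4 = (V_4 - V_5)/R4 = (11.99 - 7.474)/30000 = 0.0001506 A
  Magnitude: I_R4 = 0.0001506 A
Part 3:
  I_R3 = (V_2 - V_3)/R3 = (9.855 - 2.939)/1200 = 0.005763 A
  P_R3 = I_R3² × R3 = (0.005763)² × 1200 = 0.03985 W
Part 4:
  Power in each resistor, P = (ΔV)²/R:
    P_R1 = (12 - 11.64)²/47 = 0.002774 W
    P_R2 = (11.64 - 9.855)²/300 = 0.01061 W
    P_R3 = (9.855 - 2.939)²/1200 = 0.03985 W
    P_R4 = (11.99 - 7.474)²/30000 = 0.0006805 W
    P_R5 = (7.474 - 7.454)²/11 = 0.00003912 W
    P_R6 = (7.454 - 0)²/3600 = 0.01543 W
    P_R7 = (12 - 11.99)²/47 = 0.000001066 W
    P_R8 = (11.64 - 7.474)²/2400 = 0.007226 W
    P_R9 = (9.855 - 7.454)²/13000 = 0.0004434 W
    P_R10 = (2.939 - 0)²/510 = 0.01694 W
  P_total = P_R1 + P_R2 + P_R3 + P_R4 + P_R5 + P_R6 + P_R7 + P_R8 + P_R9 + P_R10 = 0.094 W

Final answers:
1. V_1 = 11.64 V
2. I_R4 = 0.0001506 A
3. P_R3 = 0.03985 W
4. P_total = 0.094 W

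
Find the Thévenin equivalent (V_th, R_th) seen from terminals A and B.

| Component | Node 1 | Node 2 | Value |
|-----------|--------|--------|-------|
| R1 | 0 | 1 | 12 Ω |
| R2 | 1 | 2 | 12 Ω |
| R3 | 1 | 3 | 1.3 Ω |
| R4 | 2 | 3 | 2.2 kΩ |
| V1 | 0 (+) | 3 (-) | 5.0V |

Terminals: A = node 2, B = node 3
Step 1 — V_th is the open-circuit voltage V_A - V_B (nothing connected across the terminals).
Nodal analysis, taking node 3 as the 0 V reference.
Source V1 fixes V_0 = 5 V.
KCL at each unknown node (sum of currents leaving = 0; resistances in Ω):
  Node 1: (V_1 - 5)/12 + (V_1 - V_2)/12 + (V_1 - 0)/1.3 = 0
  Node 2: (V_2 - V_1)/12 + (V_2 - 0)/2200 = 0
Collecting terms (coefficients in siemens):
  0.9359·V_1 - 0.08333·V_2 = 0.4167
  0.08379·V_2 - 0.08333·V_1 = 0
Determinant D = (0.9359)(0.08379) - (-0.08333)(-0.08333) = 0.07147
V_1 = [(0.4167)(0.08379) - (-0.08333)(0)]/D = 0.4885 V
V_2 = [(0.9359)(0) - (0.4167)(-0.08333)]/D = 0.4858 V
V_th = V_2 - V_3 = 0.4858 - 0 = 0.4858 V
Step 2 — R_th: zero the source — replace V1 by a short circuit (node 3 merges into node 0) — and find the resistance seen between A (node 2) and B (node 0).
Reduce the network between node 2 (A) and node 0 (B) by series/parallel combination:
  Rp1 = R1 ‖ R3 (parallel, both between nodes 0 and 1) = 1/(1/12 + 1/1.3) = 1.173 Ω
  Rs1 = R2 + Rp1 (series, joined only at node 1) = 12 + 1.173 = 13.17 Ω
  Rp2 = R4 ‖ Rs1 (parallel, both between nodes 0 and 2) = 1/(1/2200 + 1/13.17) = 13.09 Ω
R_th = 13.09 Ω

Final answer: V_th = 0.4858 V, R_th = 13.09 Ω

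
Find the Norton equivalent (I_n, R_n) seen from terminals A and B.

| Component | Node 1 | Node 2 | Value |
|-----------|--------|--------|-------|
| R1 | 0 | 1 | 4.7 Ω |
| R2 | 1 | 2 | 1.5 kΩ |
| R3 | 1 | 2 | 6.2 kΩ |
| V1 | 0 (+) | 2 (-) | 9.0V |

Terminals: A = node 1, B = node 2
Find the Thévenin equivalent first; then I_n = V_th/R_th and R_n = R_th.
Step 1 — V_th is the open-circuit voltage V_A - V_B (nothing connected across the terminals).
Nodal analysis, taking node 2 as the 0 V reference.
Source V1 fixes V_0 = 9 V.
KCL at each unknown node (sum of currents leaving = 0; resistances in Ω):
  Node 1: (V_1 - 9)/4.7 + (V_1 - 0)/1500 + (V_1 - 0)/6200 = 0
Collecting terms: 0.2136 × V_1 = 1.915  =>  V_1 = 8.965 V
V_th = V_1 - V_2 = 8.965 - 0 = 8.965 V
Step 2 — R_th: zero the source — replace V1 by a short circuit (node 2 merges into node 0) — and find the resistance seen between A (node 1) and B (node 0).
Reduce the network between node 1 (A) and node 0 (B) by series/parallel combination:
  Rp1 = R1 ‖ R2 ‖ R3 (parallel, all between nodes 0 and 1) = 1/(1/4.7 + 1/1500 + 1/6200) = 4.682 Ω
R_th = 4.682 Ω
I_n = V_th/R_th = 8.965/4.682 = 1.915 A, and R_n = R_th = 4.682 Ω

Final answer: I_n = 1.915 A, R_n = 4.682 Ω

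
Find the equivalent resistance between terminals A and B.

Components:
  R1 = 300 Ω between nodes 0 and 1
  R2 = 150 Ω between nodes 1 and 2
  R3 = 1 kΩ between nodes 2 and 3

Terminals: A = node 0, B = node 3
Reduce the network between node 0 (A) and node 3 (B) by series/parallel combination:
  Rs1 = R1 + R2 (series, joined only at node 1) = 300 + 150 = 450 Ω
  Rs2 = R3 + Rs1 (series, joined only at node 2) = 1000 + 450 = 1450 Ω
R_eq = 1.45 kΩ

Final answer: 1.45 kΩ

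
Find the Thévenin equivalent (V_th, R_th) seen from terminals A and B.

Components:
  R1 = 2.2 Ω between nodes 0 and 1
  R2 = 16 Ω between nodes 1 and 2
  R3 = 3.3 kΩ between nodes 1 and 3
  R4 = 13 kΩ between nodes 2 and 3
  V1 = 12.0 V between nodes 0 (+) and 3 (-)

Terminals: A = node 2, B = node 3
Step 1 — V_th is the open-circuit voltage V_A - V_B (nothing connected across the terminals).
Nodal analysis, taking node 3 as the 0 V reference.
Source V1 fixes V_0 = 12 V.
KCL at each unknown node (sum of currents leaving = 0; resistances in Ω):
  Node 1: (V_1 - 12)/2.2 + (V_1 - V_2)/16 + (V_1 - 0)/3300 = 0
  Node 2: (V_2 - V_1)/16 + (V_2 - 0)/13000 = 0
Collecting terms (coefficients in siemens):
  0.5173·V_1 - 0.0625·V_2 = 5.455
  0.06258·V_2 - 0.0625·V_1 = 0
Determinant D = (0.5173)(0.06258) - (-0.0625)(-0.0625) = 0.02847
V_1 = [(5.455)(0.06258) - (-0.0625)(0)]/D = 11.99 V
V_2 = [(0.5173)(0) - (5.455)(-0.0625)]/D = 11.98 V
V_th = V_2 - V_3 = 11.98 - 0 = 11.98 V
Step 2 — R_th: zero the source — replace V1 by a short circuit (node 3 merges into node 0) — and find the resistance seen between A (node 2) and B (node 0).
Reduce the network between node 2 (A) and node 0 (B) by series/parallel combination:
  Rp1 = R1 ‖ R3 (parallel, both between nodes 0 and 1) = 1/(1/2.2 + 1/3300) = 2.199 Ω
  Rs1 = R2 + Rp1 (series, joined only at node 1) = 16 + 2.199 = 18.2 Ω
  Rp2 = R4 ‖ Rs1 (parallel, both between nodes 0 and 2) = 1/(1/13000 + 1/18.2) = 18.17 Ω
R_th = 18.17 Ω

Final answer: V_th = 11.98 V, R_th = 18.17 Ω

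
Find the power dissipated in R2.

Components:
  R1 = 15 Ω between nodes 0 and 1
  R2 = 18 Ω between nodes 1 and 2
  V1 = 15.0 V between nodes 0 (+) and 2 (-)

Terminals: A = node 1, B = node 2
Nodal analysis, taking node 2 as the 0 V reference.
Source V1 fixes V_0 = 15 V.
KCL at each unknown node (sum of currents leaving = 0; resistances in Ω):
  Node 1: (V_1 - 15)/15 + (V_1 - 0)/18 = 0
Collecting terms: 0.1222 × V_1 = 1  =>  V_1 = 8.182 V
I_R2 = (V_1 - V_2)/R2 = (8.182 - 0)/18 = 0.4545 A
P_R2 = I_R2² × R2 = (0.4545)² × 18 = 3.719 W

Final answer: 3.719 W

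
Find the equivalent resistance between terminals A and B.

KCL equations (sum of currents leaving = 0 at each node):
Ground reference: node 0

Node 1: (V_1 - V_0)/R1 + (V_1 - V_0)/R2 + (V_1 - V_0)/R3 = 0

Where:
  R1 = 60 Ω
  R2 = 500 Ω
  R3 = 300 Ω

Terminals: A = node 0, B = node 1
Reduce the network between node 0 (A) and node 1 (B) by series/parallel combination:
  Rp1 = R1 ‖ R2 ‖ R3 (parallel, all between nodes 0 and 1) = 1/(1/60 + 1/500 + 1/300) = 45.45 Ω
R_eq = 45.45 Ω

Final answer: 45.45 Ω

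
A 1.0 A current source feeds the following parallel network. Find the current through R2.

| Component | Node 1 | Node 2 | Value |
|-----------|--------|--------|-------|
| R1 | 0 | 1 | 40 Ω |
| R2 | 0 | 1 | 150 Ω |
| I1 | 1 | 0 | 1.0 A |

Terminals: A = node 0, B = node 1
All resistors sit directly between nodes 0 and 1, so they are in parallel and share one voltage V; the full source current 1 A splits among them.
1/R_par = 1/40 + 1/150 = 0.03167 S  =>  R_par = 31.58 Ω
V = I × R_par = 1 × 31.58 = 31.58 V
I_R2 = V/R2 = 31.58/150 = 0.2105 A

Final answer: 0.2105 A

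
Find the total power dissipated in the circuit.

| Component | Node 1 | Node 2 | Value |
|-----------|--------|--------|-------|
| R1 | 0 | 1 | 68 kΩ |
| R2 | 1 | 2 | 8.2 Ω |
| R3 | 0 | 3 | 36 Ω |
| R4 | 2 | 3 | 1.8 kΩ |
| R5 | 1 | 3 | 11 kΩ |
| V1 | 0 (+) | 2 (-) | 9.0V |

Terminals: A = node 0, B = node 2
Nodal analysis, taking node 2 as the 0 V reference.
Source V1 fixes V_0 = 9 V.
KCL at each unknown node (sum of currents leaving = 0; resistances in Ω):
  Node 1: (V_1 - 9)/68000 + (V_1 - 0)/8.2 + (V_1 - V_3)/11000 = 0
  Node 3: (V_3 - 9)/36 + (V_3 - 0)/1800 + (V_3 - V_1)/11000 = 0
Collecting terms (coefficients in siemens):
  0.1221·V_1 - 0.00009091·V_3 = 0.0001324
  0.02842·V_3 - 0.00009091·V_1 = 0.25
Determinant D = (0.1221)(0.02842) - (-0.00009091)(-0.00009091) = 0.003469
V_1 = [(0.0001324)(0.02842) - (-0.00009091)(0.25)]/D = 0.007635 V
V_3 = [(0.1221)(0.25) - (0.0001324)(-0.00009091)]/D = 8.795 V
Power in each resistor, P = (ΔV)²/R:
  P_R1 = (9 - 0.007635)²/68000 = 0.001189 W
  P_R2 = (0.007635 - 0)²/8.2 = 0.000007109 W
  P_R3 = (9 - 8.795)²/36 = 0.001164 W
  P_R4 = (0 - 8.795)²/1800 = 0.04298 W
  P_R5 = (0.007635 - 8.795)²/11000 = 0.00702 W
P_total = P_R1 + P_R2 + P_R3 + P_R4 + P_R5 = 0.05236 W

Final answer: 0.05236 W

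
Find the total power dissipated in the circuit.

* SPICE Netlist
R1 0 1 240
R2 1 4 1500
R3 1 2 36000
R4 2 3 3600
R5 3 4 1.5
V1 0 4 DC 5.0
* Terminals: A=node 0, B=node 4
Nodal analysis, taking node 4 as the 0 V reference.
Source V1 fixes V_0 = 5 V.
KCL at each unknown node (sum of currents leaving = 0; resistances in Ω):
  Node 1: (V_1 - 5)/240 + (V_1 - 0)/1500 + (V_1 - V_2)/36000 = 0
  Node 2: (V_2 - V_1)/36000 + (V_2 - V_3)/3600 = 0
  Node 3: (V_3 - V_2)/3600 + (V_3 - 0)/1.5 = 0
Collecting terms (coefficients in siemens):
  0.004861·V_1 - 0.00002778·V_2 = 0.02083
  0.0003056·V_2 - 0.00002778·V_1 - 0.0002778·V_3 = 0
  0.6669·V_3 - 0.0002778·V_2 = 0
Solving these 3 simultaneous equations (Gaussian elimination) gives:
  V_1 = 4.288 V, V_2 = 0.39 V, V_3 = 0.0001624 V
Power in each resistor, P = (ΔV)²/R:
  P_R1 = (5 - 4.288)²/240 = 0.002113 W
  P_R2 = (4.288 - 0)²/1500 = 0.01226 W
  P_R3 = (4.288 - 0.39)²/36000 = 0.0004221 W
  P_R4 = (0.39 - 0.0001624)²/3600 = 0.00004221 W
  P_R5 = (0.0001624 - 0)²/1.5 = 0.00000001759 W
P_total = P_R1 + P_R2 + P_R3 + P_R4 + P_R5 = 0.01483 W

Final answer: 0.01483 W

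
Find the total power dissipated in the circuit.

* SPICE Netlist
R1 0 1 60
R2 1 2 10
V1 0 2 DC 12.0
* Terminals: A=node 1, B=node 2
Nodal analysis, taking node 2 as the 0 V reference.
Source V1 fixes V_0 = 12 V.
KCL at each unknown node (sum of currents leaving = 0; resistances in Ω):
  Node 1: (V_1 - 12)/60 + (V_1 - 0)/10 = 0
Collecting terms: 0.1167 × V_1 = 0.2  =>  V_1 = 1.714 V
Power in each resistor, P = (ΔV)²/R:
  P_R1 = (12 - 1.714)²/60 = 1.763 W
  P_R2 = (1.714 - 0)²/10 = 0.2939 W
P_total = P_R1 + P_R2 = 2.057 W

Final answer: 2.057 W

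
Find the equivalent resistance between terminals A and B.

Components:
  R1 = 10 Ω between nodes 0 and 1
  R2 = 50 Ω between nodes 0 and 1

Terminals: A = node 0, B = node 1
Reduce the network between node 0 (A) and node 1 (B) by series/parallel combination:
  Rp1 = R1 ‖ R2 (parallel, both between nodes 0 and 1) = 1/(1/10 + 1/50) = 8.333 Ω
R_eq = 8.333 Ω

Final answer: 8.333 Ω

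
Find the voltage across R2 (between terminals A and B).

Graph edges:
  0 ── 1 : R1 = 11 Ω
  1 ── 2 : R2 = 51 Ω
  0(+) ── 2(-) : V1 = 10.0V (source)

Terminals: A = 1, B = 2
R1 and R2 are in series across V1 (node 0 → node 1 → node 2), and the output A–B is taken across R2, so this is a voltage divider.
Series current: I = V1/(R1 + R2) = 10/(11 + 51) = 10/62 = 0.1613 A
V_R2 = I × R2 = V1 × R2/(R1 + R2) = 10 × 51/62 = 8.226 V

Final answer: 8.226 V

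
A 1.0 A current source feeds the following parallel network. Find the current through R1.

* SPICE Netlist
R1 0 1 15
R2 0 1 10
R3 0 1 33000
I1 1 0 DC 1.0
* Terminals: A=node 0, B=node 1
All resistors sit directly between nodes 0 and 1, so they are in parallel and share one voltage V; the full source current 1 A splits among them.
1/R_par = 1/15 + 1/10 + 1/33000 = 0.1667 S  =>  R_par = 5.999 Ω
V = I × R_par = 1 × 5.999 = 5.999 V
I_R1 = V/R1 = 5.999/15 = 0.3999 A

Final answer: 0.3999 A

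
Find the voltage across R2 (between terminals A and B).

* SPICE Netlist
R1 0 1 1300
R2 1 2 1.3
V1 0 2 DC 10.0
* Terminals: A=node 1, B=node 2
R1 and R2 are in series across V1 (node 0 → node 1 → node 2), and the output A–B is taken across R2, so this is a voltage divider.
Series current: I = V1/(R1 + R2) = 10/(1300 + 1.3) = 10/1301 = 0.007685 A
V_R2 = I × R2 = V1 × R2/(R1 + R2) = 10 × 1.3/1301 = 0.00999 V

Final answer: 0.00999 V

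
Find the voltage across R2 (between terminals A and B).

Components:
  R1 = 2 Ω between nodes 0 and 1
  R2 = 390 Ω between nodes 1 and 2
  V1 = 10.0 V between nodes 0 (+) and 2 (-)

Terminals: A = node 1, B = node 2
R1 and R2 are in series across V1 (node 0 → node 1 → node 2), and the output A–B is taken across R2, so this is a voltage divider.
Series current: I = V1/(R1 + R2) = 10/(2 + 390) = 10/392 = 0.02551 A
V_R2 = I × R2 = V1 × R2/(R1 + R2) = 10 × 390/392 = 9.949 V

Final answer: 9.949 V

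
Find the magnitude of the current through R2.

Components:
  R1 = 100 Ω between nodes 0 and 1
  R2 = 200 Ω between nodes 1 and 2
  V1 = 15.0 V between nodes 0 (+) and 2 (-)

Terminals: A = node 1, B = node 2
Nodal analysis, taking node 2 as the 0 V reference.
Source V1 fixes V_0 = 15 V.
KCL at each unknown node (sum of currents leaving = 0; resistances in Ω):
  Node 1: (V_1 - 15)/100 + (V_1 - 0)/200 = 0
Collecting terms: 0.015 × V_1 = 0.15  =>  V_1 = 10 V
I_R2 = (V_1 - V_2)/R2 = (10 - 0)/200 = 0.05 A
|I_R2| = 0.05 A

Final answer: |I_R2| = 0.05 A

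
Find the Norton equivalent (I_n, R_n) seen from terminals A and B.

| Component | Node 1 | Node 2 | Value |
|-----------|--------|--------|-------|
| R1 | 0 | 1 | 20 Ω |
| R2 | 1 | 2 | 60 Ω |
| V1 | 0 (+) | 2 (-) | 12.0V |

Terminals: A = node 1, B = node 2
Find the Thévenin equivalent first; then I_n = V_th/R_th and R_n = R_th.
Step 1 — V_th is the open-circuit voltage V_A - V_B (nothing connected across the terminals).
Nodal analysis, taking node 2 as the 0 V reference.
Source V1 fixes V_0 = 12 V.
KCL at each unknown node (sum of currents leaving = 0; resistances in Ω):
  Node 1: (V_1 - 12)/20 + (V_1 - 0)/60 = 0
Collecting terms: 0.06667 × V_1 = 0.6  =>  V_1 = 9 V
V_th = V_1 - V_2 = 9 - 0 = 9 V
Step 2 — R_th: zero the source — replace V1 by a short circuit (node 2 merges into node 0) — and find the resistance seen between A (node 1) and B (node 0).
Reduce the network between node 1 (A) and node 0 (B) by series/parallel combination:
  Rp1 = R1 ‖ R2 (parallel, both between nodes 0 and 1) = 1/(1/20 + 1/60) = 15 Ω
R_th = 15 Ω
I_n = V_th/R_th = 9/15 = 0.6 A, and R_n = R_th = 15 Ω

Final answer: I_n = 0.6 A, R_n = 15 Ω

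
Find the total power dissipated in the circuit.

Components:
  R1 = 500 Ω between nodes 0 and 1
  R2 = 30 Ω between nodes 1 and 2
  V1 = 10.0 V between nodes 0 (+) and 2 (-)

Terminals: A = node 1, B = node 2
Nodal analysis, taking node 2 as the 0 V reference.
Source V1 fixes V_0 = 10 V.
KCL at each unknown node (sum of currents leaving = 0; resistances in Ω):
  Node 1: (V_1 - 10)/500 + (V_1 - 0)/30 = 0
Collecting terms: 0.03533 × V_1 = 0.02  =>  V_1 = 0.566 V
Power in each resistor, P = (ΔV)²/R:
  P_R1 = (10 - 0.566)²/500 = 0.178 W
  P_R2 = (0.566 - 0)²/30 = 0.01068 W
P_total = P_R1 + P_R2 = 0.1887 W

Final answer: 0.1887 W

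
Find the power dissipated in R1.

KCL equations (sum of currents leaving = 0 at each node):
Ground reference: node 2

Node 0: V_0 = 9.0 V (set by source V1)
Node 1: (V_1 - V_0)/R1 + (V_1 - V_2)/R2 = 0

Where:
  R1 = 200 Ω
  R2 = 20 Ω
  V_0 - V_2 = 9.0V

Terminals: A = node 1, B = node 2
Nodal analysis, taking node 2 as the 0 V reference.
Source V1 fixes V_0 = 9 V.
KCL at each unknown node (sum of currents leaving = 0; resistances in Ω):
  Node 1: (V_1 - 9)/200 + (V_1 - 0)/20 = 0
Collecting terms: 0.055 × V_1 = 0.045  =>  V_1 = 0.8182 V
I_R1 = (V_0 - V_1)/R1 = (9 - 0.8182)/200 = 0.04091 A
P_R1 = I_R1² × R1 = (0.04091)² × 200 = 0.3347 W

Final answer: 0.3347 W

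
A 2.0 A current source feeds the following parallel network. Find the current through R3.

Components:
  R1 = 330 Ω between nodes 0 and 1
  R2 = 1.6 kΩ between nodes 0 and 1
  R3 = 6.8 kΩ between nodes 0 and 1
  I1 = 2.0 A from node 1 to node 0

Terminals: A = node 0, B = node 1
All resistors sit directly between nodes 0 and 1, so they are in parallel and share one voltage V; the full source current 2 A splits among them.
1/R_par = 1/330 + 1/1600 + 1/6800 = 0.003802 S  =>  R_par = 263 Ω
V = I × R_par = 2 × 263 = 526 V
I_R3 = V/R3 = 526/6800 = 0.07735 A

Final answer: 0.07735 A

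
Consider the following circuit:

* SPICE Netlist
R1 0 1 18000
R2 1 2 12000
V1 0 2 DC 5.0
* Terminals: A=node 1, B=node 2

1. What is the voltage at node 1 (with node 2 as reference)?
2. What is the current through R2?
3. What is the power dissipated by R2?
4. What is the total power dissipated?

Nodal analysis, taking node 2 as the 0 V reference.
Source V1 fixes V_0 = 5 V.
KCL at each unknown node (sum of currents leaving = 0; resistances in Ω):
  Node 1: (V_1 - 5)/18000 + (V_1 - 0)/12000 = 0
Collecting terms: 0.0001389 × V_1 = 0.0002778  =>  V_1 = 2 V
Part 1:
  Read off the nodal solution: V_1 = 2 V
Part 2:
  I_R2 = (V_1 - V_2)/R2 = (2 - 0)/12000 = 0.0001667 A
  Magnitude: I_R2 = 0.0001667 A
Part 3:
  I_R2 = (V_1 - V_2)/R2 = (2 - 0)/12000 = 0.0001667 A
  P_R2 = I_R2² × R2 = (0.0001667)² × 12000 = 0.0003333 W
Part 4:
  Power in each resistor, P = (ΔV)²/R:
    P_R1 = (5 - 2)²/18000 = 0.0005 W
    P_R2 = (2 - 0)²/12000 = 0.0003333 W
  P_total = P_R1 + P_R2 = 0.0008333 W

Final answers:
1. V_1 = 2 V
2. I_R2 = 0.0001667 A
3. P_R2 = 0.0003333 W
4. P_total = 0.0008333 W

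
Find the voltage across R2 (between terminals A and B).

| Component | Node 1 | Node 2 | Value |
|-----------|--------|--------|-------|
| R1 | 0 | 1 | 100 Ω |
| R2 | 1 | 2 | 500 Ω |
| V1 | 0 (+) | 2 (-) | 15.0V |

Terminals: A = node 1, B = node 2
R1 and R2 are in series across V1 (node 0 → node 1 → node 2), and the output A–B is taken across R2, so this is a voltage divider.
Series current: I = V1/(R1 + R2) = 15/(100 + 500) = 15/600 = 0.025 A
V_R2 = I × R2 = V1 × R2/(R1 + R2) = 15 × 500/600 = 12.5 V

Final answer: 12.5 V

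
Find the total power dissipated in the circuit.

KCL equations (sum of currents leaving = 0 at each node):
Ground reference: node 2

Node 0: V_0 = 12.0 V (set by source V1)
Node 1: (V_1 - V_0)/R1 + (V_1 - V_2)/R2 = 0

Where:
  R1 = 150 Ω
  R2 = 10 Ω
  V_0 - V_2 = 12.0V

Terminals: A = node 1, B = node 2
Nodal analysis, taking node 2 as the 0 V reference.
Source V1 fixes V_0 = 12 V.
KCL at each unknown node (sum of currents leaving = 0; resistances in Ω):
  Node 1: (V_1 - 12)/150 + (V_1 - 0)/10 = 0
Collecting terms: 0.1067 × V_1 = 0.08  =>  V_1 = 0.75 V
Power in each resistor, P = (ΔV)²/R:
  P_R1 = (12 - 0.75)²/150 = 0.8438 W
  P_R2 = (0.75 - 0)²/10 = 0.05625 W
P_total = P_R1 + P_R2 = 0.9 W

Final answer: 0.9 W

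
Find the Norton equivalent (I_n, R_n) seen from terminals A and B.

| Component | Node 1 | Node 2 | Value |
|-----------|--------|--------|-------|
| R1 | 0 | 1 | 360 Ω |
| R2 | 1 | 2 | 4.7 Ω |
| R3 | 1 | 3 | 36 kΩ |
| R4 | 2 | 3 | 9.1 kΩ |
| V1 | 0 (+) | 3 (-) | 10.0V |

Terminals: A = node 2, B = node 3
Find the Thévenin equivalent first; then I_n = V_th/R_th and R_n = R_th.
Step 1 — V_th is the open-circuit voltage V_A - V_B (nothing connected across the terminals).
Nodal analysis, taking node 3 as the 0 V reference.
Source V1 fixes V_0 = 10 V.
KCL at each unknown node (sum of currents leaving = 0; resistances in Ω):
  Node 1: (V_1 - 10)/360 + (V_1 - V_2)/4.7 + (V_1 - 0)/36000 = 0
  Node 2: (V_2 - V_1)/4.7 + (V_2 - 0)/9100 = 0
Collecting terms (coefficients in siemens):
  0.2156·V_1 - 0.2128·V_2 = 0.02778
  0.2129·V_2 - 0.2128·V_1 = 0
Determinant D = (0.2156)(0.2129) - (-0.2128)(-0.2128) = 0.0006206
V_1 = [(0.02778)(0.2129) - (-0.2128)(0)]/D = 9.528 V
V_2 = [(0.2156)(0) - (0.02778)(-0.2128)]/D = 9.523 V
V_th = V_2 - V_3 = 9.523 - 0 = 9.523 V
Step 2 — R_th: zero the source — replace V1 by a short circuit (node 3 merges into node 0) — and find the resistance seen between A (node 2) and B (node 0).
Reduce the network between node 2 (A) and node 0 (B) by series/parallel combination:
  Rp1 = R1 ‖ R3 (parallel, both between nodes 0 and 1) = 1/(1/360 + 1/36000) = 356.4 Ω
  Rs1 = R2 + Rp1 (series, joined only at node 1) = 4.7 + 356.4 = 361.1 Ω
  Rp2 = R4 ‖ Rs1 (parallel, both between nodes 0 and 2) = 1/(1/9100 + 1/361.1) = 347.4 Ω
R_th = 347.4 Ω
I_n = V_th/R_th = 9.523/347.4 = 0.02742 A, and R_n = R_th = 347.4 Ω

Final answer: I_n = 0.02742 A, R_n = 347.4 Ω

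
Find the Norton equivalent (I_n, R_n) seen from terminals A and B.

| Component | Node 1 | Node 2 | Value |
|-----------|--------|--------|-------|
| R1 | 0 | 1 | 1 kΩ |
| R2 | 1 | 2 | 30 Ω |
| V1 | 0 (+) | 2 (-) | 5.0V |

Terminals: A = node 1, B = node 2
Find the Thévenin equivalent first; then I_n = V_th/R_th and R_n = R_th.
Step 1 — V_th is the open-circuit voltage V_A - V_B (nothing connected across the terminals).
Nodal analysis, taking node 2 as the 0 V reference.
Source V1 fixes V_0 = 5 V.
KCL at each unknown node (sum of currents leaving = 0; resistances in Ω):
  Node 1: (V_1 - 5)/1000 + (V_1 - 0)/30 = 0
Collecting terms: 0.03433 × V_1 = 0.005  =>  V_1 = 0.1456 V
V_th = V_1 - V_2 = 0.1456 - 0 = 0.1456 V
Step 2 — R_th: zero the source — replace V1 by a short circuit (node 2 merges into node 0) — and find the resistance seen between A (node 1) and B (node 0).
Reduce the network between node 1 (A) and node 0 (B) by series/parallel combination:
  Rp1 = R1 ‖ R2 (parallel, both between nodes 0 and 1) = 1/(1/1000 + 1/30) = 29.13 Ω
R_th = 29.13 Ω
I_n = V_th/R_th = 0.1456/29.13 = 0.005 A, and R_n = R_th = 29.13 Ω

Final answer: I_n = 0.005 A, R_n = 29.13 Ω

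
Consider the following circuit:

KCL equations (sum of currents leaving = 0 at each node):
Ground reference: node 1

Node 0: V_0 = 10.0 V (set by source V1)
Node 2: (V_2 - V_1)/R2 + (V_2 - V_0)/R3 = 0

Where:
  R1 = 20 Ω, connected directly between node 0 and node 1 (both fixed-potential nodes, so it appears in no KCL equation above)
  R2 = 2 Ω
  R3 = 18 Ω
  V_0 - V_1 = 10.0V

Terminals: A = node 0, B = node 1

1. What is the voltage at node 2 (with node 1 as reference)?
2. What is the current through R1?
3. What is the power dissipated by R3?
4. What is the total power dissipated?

Nodal analysis, taking node 1 as the 0 V reference.
Source V1 fixes V_0 = 10 V.
KCL at each unknown node (sum of currents leaving = 0; resistances in Ω):
  Node 2: (V_2 - 0)/2 + (V_2 - 10)/18 = 0
Collecting terms: 0.5556 × V_2 = 0.5556  =>  V_2 = 1 V
Part 1:
  Read off the nodal solution: V_2 = 1 V
Part 2:
  I_R1 = (V_0 - V_1)/R1 = (10 - 0)/20 = 0.5 A
  Magnitude: I_R1 = 0.5 A
Part 3:
  I_R3 = (V_0 - V_2)/R3 = (10 - 1)/18 = 0.5 A
  P_R3 = I_R3² × R3 = (0.5)² × 18 = 4.5 W
Part 4:
  Power in each resistor, P = (ΔV)²/R:
    P_R1 = (10 - 0)²/20 = 5 W
    P_R2 = (0 - 1)²/2 = 0.5 W
    P_R3 = (10 - 1)²/18 = 4.5 W
  P_total = P_R1 + P_R2 + P_R3 = 10 W

Final answers:
1. V_2 = 1 V
2. I_R1 = 0.5 A
3. P_R3 = 4.5 W
4. P_total = 10 W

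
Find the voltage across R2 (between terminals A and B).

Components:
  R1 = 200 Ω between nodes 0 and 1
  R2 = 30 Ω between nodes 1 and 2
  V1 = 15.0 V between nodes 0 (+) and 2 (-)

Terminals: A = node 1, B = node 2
R1 and R2 are in series across V1 (node 0 → node 1 → node 2), and the output A–B is taken across R2, so this is a voltage divider.
Series current: I = V1/(R1 + R2) = 15/(200 + 30) = 15/230 = 0.06522 A
V_R2 = I × R2 = V1 × R2/(R1 + R2) = 15 × 30/230 = 1.957 V

Final answer: 1.957 V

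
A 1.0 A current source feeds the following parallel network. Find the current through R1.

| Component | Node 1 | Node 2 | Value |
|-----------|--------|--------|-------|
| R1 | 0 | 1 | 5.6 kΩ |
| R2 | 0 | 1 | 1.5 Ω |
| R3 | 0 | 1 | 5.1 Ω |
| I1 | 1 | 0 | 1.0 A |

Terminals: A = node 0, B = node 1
All resistors sit directly between nodes 0 and 1, so they are in parallel and share one voltage V; the full source current 1 A splits among them.
1/R_par = 1/5600 + 1/1.5 + 1/5.1 = 0.8629 S  =>  R_par = 1.159 Ω
V = I × R_par = 1 × 1.159 = 1.159 V
I_R1 = V/R1 = 1.159/5600 = 0.0002069 A

Final answer: 0.0002069 A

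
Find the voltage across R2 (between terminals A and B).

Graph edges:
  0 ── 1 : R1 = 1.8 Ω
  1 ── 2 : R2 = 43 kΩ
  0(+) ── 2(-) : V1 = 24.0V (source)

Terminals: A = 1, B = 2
R1 and R2 are in series across V1 (node 0 → node 1 → node 2), and the output A–B is taken across R2, so this is a voltage divider.
Series current: I = V1/(R1 + R2) = 24/(1.8 + 43000) = 24/43000 = 0.0005581 A
V_R2 = I × R2 = V1 × R2/(R1 + R2) = 24 × 43000/43000 = 24 V

Final answer: 24 V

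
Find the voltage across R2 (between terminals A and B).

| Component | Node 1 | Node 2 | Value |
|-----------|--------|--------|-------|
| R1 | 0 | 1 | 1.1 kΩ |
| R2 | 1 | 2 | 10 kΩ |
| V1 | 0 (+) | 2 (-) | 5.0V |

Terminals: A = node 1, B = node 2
R1 and R2 are in series across V1 (node 0 → node 1 → node 2), and the output A–B is taken across R2, so this is a voltage divider.
Series current: I = V1/(R1 + R2) = 5/(1100 + 10000) = 5/11100 = 0.0004505 A
V_R2 = I × R2 = V1 × R2/(R1 + R2) = 5 × 10000/11100 = 4.505 V

Final answer: 4.505 V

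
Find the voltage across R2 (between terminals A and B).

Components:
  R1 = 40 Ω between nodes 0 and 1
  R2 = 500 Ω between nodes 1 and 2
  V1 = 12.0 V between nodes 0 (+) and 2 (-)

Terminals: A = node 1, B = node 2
R1 and R2 are in series across V1 (node 0 → node 1 → node 2), and the output A–B is taken across R2, so this is a voltage divider.
Series current: I = V1/(R1 + R2) = 12/(40 + 500) = 12/540 = 0.02222 A
V_R2 = I × R2 = V1 × R2/(R1 + R2) = 12 × 500/540 = 11.11 V

Final answer: 11.11 V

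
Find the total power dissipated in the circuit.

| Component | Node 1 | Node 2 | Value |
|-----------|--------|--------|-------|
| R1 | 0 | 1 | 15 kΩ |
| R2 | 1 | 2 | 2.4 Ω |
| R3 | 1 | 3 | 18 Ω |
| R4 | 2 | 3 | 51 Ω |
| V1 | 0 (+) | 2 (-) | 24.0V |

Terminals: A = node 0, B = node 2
Nodal analysis, taking node 2 as the 0 V reference.
Source V1 fixes V_0 = 24 V.
KCL at each unknown node (sum of currents leaving = 0; resistances in Ω):
  Node 1: (V_1 - 24)/15000 + (V_1 - 0)/2.4 + (V_1 - V_3)/18 = 0
  Node 3: (V_3 - V_1)/18 + (V_3 - 0)/51 = 0
Collecting terms (coefficients in siemens):
  0.4723·V_1 - 0.05556·V_3 = 0.0016
  0.07516·V_3 - 0.05556·V_1 = 0
Determinant D = (0.4723)(0.07516) - (-0.05556)(-0.05556) = 0.03241
V_1 = [(0.0016)(0.07516) - (-0.05556)(0)]/D = 0.00371 V
V_3 = [(0.4723)(0) - (0.0016)(-0.05556)]/D = 0.002742 V
Power in each resistor, P = (ΔV)²/R:
  P_R1 = (24 - 0.00371)²/15000 = 0.03839 W
  P_R2 = (0.00371 - 0)²/2.4 = 0.000005736 W
  P_R3 = (0.00371 - 0.002742)²/18 = 0.00000005205 W
  P_R4 = (0 - 0.002742)²/51 = 0.0000001475 W
P_total = P_R1 + P_R2 + P_R3 + P_R4 = 0.03839 W

Final answer: 0.03839 W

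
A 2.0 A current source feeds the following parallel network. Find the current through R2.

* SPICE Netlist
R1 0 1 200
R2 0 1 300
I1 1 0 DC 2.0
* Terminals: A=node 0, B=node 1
All resistors sit directly between nodes 0 and 1, so they are in parallel and share one voltage V; the full source current 2 A splits among them.
1/R_par = 1/200 + 1/300 = 0.008333 S  =>  R_par = 120 Ω
V = I × R_par = 2 × 120 = 240 V
I_R2 = V/R2 = 240/300 = 0.8 A

Final answer: 0.8 A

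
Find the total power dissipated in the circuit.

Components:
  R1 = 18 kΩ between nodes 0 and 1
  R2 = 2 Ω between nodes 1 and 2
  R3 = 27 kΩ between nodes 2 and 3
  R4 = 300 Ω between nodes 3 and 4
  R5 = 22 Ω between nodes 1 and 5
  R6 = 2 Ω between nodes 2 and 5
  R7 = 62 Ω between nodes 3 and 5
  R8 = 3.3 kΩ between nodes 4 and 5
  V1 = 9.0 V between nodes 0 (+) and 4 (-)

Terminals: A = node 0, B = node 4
Nodal analysis, taking node 4 as the 0 V reference.
Source V1 fixes V_0 = 9 V.
KCL at each unknown node (sum of currents leaving = 0; resistances in Ω):
  Node 1: (V_1 - 9)/18000 + (V_1 - V_2)/2 + (V_1 - V_5)/22 = 0
  Node 2: (V_2 - V_1)/2 + (V_2 - V_3)/27000 + (V_2 - V_5)/2 = 0
  Node 3: (V_3 - V_2)/27000 + (V_3 - 0)/300 + (V_3 - V_5)/62 = 0
  Node 5: (V_5 - V_1)/22 + (V_5 - V_2)/2 + (V_5 - V_3)/62 + (V_5 - 0)/3300 = 0
Collecting terms (coefficients in siemens):
  0.5455·V_1 - 0.5·V_2 - 0.04545·V_5 = 0.0005
  1·V_2 - 0.5·V_1 - 0.00003704·V_3 - 0.5·V_5 = 0
  0.0195·V_3 - 0.00003704·V_2 - 0.01613·V_5 = 0
  0.5619·V_5 - 0.04545·V_1 - 0.5·V_2 - 0.01613·V_3 = 0
Solving these 4 simultaneous equations (Gaussian elimination) gives:
  V_1 = 0.1618 V, V_2 = 0.1609 V, V_3 = 0.1327 V, V_5 = 0.1601 V
Power in each resistor, P = (ΔV)²/R:
  P_R1 = (9 - 0.1618)²/18000 = 0.00434 W
  P_R2 = (0.1618 - 0.1609)²/2 = 0.0000003454 W
  P_R3 = (0.1609 - 0.1327)²/27000 = 0.00000002945 W
  P_R4 = (0.1327 - 0)²/300 = 0.00005874 W
  P_R5 = (0.1618 - 0.1601)²/22 = 0.0000001253 W
  P_R6 = (0.1609 - 0.1601)²/2 = 0.0000003436 W
  P_R7 = (0.1327 - 0.1601)²/62 = 0.00001208 W
  P_R8 = (0 - 0.1601)²/3300 = 0.000007769 W
P_total = P_R1 + P_R2 + P_R3 + P_R4 + P_R5 + P_R6 + P_R7 + P_R8 = 0.004419 W

Final answer: 0.004419 W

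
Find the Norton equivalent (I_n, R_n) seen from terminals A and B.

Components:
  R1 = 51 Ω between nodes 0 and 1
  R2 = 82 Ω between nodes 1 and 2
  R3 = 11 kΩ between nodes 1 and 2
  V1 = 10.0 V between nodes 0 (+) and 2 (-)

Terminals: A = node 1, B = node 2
Find the Thévenin equivalent first; then I_n = V_th/R_th and R_n = R_th.
Step 1 — V_th is the open-circuit voltage V_A - V_B (nothing connected across the terminals).
Nodal analysis, taking node 2 as the 0 V reference.
Source V1 fixes V_0 = 10 V.
KCL at each unknown node (sum of currents leaving = 0; resistances in Ω):
  Node 1: (V_1 - 10)/51 + (V_1 - 0)/82 + (V_1 - 0)/11000 = 0
Collecting terms: 0.03189 × V_1 = 0.1961  =>  V_1 = 6.148 V
V_th = V_1 - V_2 = 6.148 - 0 = 6.148 V
Step 2 — R_th: zero the source — replace V1 by a short circuit (node 2 merges into node 0) — and find the resistance seen between A (node 1) and B (node 0).
Reduce the network between node 1 (A) and node 0 (B) by series/parallel combination:
  Rp1 = R1 ‖ R2 ‖ R3 (parallel, all between nodes 0 and 1) = 1/(1/51 + 1/82 + 1/11000) = 31.35 Ω
R_th = 31.35 Ω
I_n = V_th/R_th = 6.148/31.35 = 0.1961 A, and R_n = R_th = 31.35 Ω

Final answer: I_n = 0.1961 A, R_n = 31.35 Ω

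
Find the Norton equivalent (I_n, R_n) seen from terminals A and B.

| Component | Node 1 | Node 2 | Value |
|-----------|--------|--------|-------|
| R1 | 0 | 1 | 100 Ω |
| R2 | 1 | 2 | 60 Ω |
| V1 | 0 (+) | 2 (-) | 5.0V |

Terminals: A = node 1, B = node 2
Find the Thévenin equivalent first; then I_n = V_th/R_th and R_n = R_th.
Step 1 — V_th is the open-circuit voltage V_A - V_B (nothing connected across the terminals).
Nodal analysis, taking node 2 as the 0 V reference.
Source V1 fixes V_0 = 5 V.
KCL at each unknown node (sum of currents leaving = 0; resistances in Ω):
  Node 1: (V_1 - 5)/100 + (V_1 - 0)/60 = 0
Collecting terms: 0.02667 × V_1 = 0.05  =>  V_1 = 1.875 V
V_th = V_1 - V_2 = 1.875 - 0 = 1.875 V
Step 2 — R_th: zero the source — replace V1 by a short circuit (node 2 merges into node 0) — and find the resistance seen between A (node 1) and B (node 0).
Reduce the network between node 1 (A) and node 0 (B) by series/parallel combination:
  Rp1 = R1 ‖ R2 (parallel, both between nodes 0 and 1) = 1/(1/100 + 1/60) = 37.5 Ω
R_th = 37.5 Ω
I_n = V_th/R_th = 1.875/37.5 = 0.05 A, and R_n = R_th = 37.5 Ω

Final answer: I_n = 0.05 A, R_n = 37.5 Ω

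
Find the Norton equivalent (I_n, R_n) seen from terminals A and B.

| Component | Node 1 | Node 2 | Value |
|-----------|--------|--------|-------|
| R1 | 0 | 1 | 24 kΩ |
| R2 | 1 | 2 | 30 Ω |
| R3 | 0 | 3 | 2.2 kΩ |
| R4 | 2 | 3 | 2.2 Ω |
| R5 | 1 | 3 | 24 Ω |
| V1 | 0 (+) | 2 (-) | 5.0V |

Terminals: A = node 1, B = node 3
Find the Thévenin equivalent first; then I_n = V_th/R_th and R_n = R_th.
Step 1 — V_th is the open-circuit voltage V_A - V_B (nothing connected across the terminals).
Nodal analysis, taking node 2 as the 0 V reference.
Source V1 fixes V_0 = 5 V.
KCL at each unknown node (sum of currents leaving = 0; resistances in Ω):
  Node 1: (V_1 - 5)/24000 + (V_1 - 0)/30 + (V_1 - V_3)/24 = 0
  Node 3: (V_3 - 5)/2200 + (V_3 - 0)/2.2 + (V_3 - V_1)/24 = 0
Collecting terms (coefficients in siemens):
  0.07504·V_1 - 0.04167·V_3 = 0.0002083
  0.4967·V_3 - 0.04167·V_1 = 0.002273
Determinant D = (0.07504)(0.4967) - (-0.04167)(-0.04167) = 0.03553
V_1 = [(0.0002083)(0.4967) - (-0.04167)(0.002273)]/D = 0.005577 V
V_3 = [(0.07504)(0.002273) - (0.0002083)(-0.04167)]/D = 0.005044 V
V_th = V_1 - V_3 = 0.005577 - 0.005044 = 0.000533 V
Step 2 — R_th: zero the source — replace V1 by a short circuit (node 2 merges into node 0) — and find the resistance seen between A (node 1) and B (node 3).
Reduce the network between node 1 (A) and node 3 (B) by series/parallel combination:
  Rp1 = R1 ‖ R2 (parallel, both between nodes 0 and 1) = 1/(1/24000 + 1/30) = 29.96 Ω
  Rp2 = R3 ‖ R4 (parallel, both between nodes 0 and 3) = 1/(1/2200 + 1/2.2) = 2.198 Ω
  Rs1 = Rp1 + Rp2 (series, joined only at node 0) = 29.96 + 2.198 = 32.16 Ω
  Rp3 = R5 ‖ Rs1 (parallel, both between nodes 1 and 3) = 1/(1/24 + 1/32.16) = 13.74 Ω
R_th = 13.74 Ω
I_n = V_th/R_th = 0.000533/13.74 = 0.00003878 A, and R_n = R_th = 13.74 Ω

Final answer: I_n = 3.878e-05 A, R_n = 13.74 Ω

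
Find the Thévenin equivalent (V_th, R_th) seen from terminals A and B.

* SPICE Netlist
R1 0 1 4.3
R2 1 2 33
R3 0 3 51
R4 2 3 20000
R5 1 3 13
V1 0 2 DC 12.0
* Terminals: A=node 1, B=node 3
Step 1 — V_th is the open-circuit voltage V_A - V_B (nothing connected across the terminals).
Nodal analysis, taking node 2 as the 0 V reference.
Source V1 fixes V_0 = 12 V.
KCL at each unknown node (sum of currents leaving = 0; resistances in Ω):
  Node 1: (V_1 - 12)/4.3 + (V_1 - 0)/33 + (V_1 - V_3)/13 = 0
  Node 3: (V_3 - 12)/51 + (V_3 - 0)/20000 + (V_3 - V_1)/13 = 0
Collecting terms (coefficients in siemens):
  0.3398·V_1 - 0.07692·V_3 = 2.791
  0.09658·V_3 - 0.07692·V_1 = 0.2353
Determinant D = (0.3398)(0.09658) - (-0.07692)(-0.07692) = 0.0269
V_1 = [(2.791)(0.09658) - (-0.07692)(0.2353)]/D = 10.69 V
V_3 = [(0.3398)(0.2353) - (2.791)(-0.07692)]/D = 10.95 V
V_th = V_1 - V_3 = 10.69 - 10.95 = -0.2599 V
Step 2 — R_th: zero the source — replace V1 by a short circuit (node 2 merges into node 0) — and find the resistance seen between A (node 1) and B (node 3).
Reduce the network between node 1 (A) and node 3 (B) by series/parallel combination:
  Rp1 = R1 ‖ R2 (parallel, both between nodes 0 and 1) = 1/(1/4.3 + 1/33) = 3.804 Ω
  Rp2 = R3 ‖ R4 (parallel, both between nodes 0 and 3) = 1/(1/51 + 1/20000) = 50.87 Ω
  Rs1 = Rp1 + Rp2 (series, joined only at node 0) = 3.804 + 50.87 = 54.67 Ω
  Rp3 = R5 ‖ Rs1 (parallel, both between nodes 1 and 3) = 1/(1/13 + 1/54.67) = 10.5 Ω
R_th = 10.5 Ω

Final answer: V_th = -0.2599 V, R_th = 10.5 Ω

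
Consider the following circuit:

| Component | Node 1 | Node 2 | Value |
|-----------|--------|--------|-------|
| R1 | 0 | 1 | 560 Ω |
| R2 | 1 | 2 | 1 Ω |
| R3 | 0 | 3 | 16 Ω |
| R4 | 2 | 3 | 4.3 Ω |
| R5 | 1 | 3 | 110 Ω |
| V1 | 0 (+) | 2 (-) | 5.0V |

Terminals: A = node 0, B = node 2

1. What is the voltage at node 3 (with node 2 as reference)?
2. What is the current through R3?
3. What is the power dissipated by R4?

Nodal analysis, taking node 2 as the 0 V reference.
Source V1 fixes V_0 = 5 V.
KCL at each unknown node (sum of currents leaving = 0; resistances in Ω):
  Node 1: (V_1 - 5)/560 + (V_1 - 0)/1 + (V_1 - V_3)/110 = 0
  Node 3: (V_3 - 5)/16 + (V_3 - 0)/4.3 + (V_3 - V_1)/110 = 0
Collecting terms (coefficients in siemens):
  1.011·V_1 - 0.009091·V_3 = 0.008929
  0.3041·V_3 - 0.009091·V_1 = 0.3125
Determinant D = (1.011)(0.3041) - (-0.009091)(-0.009091) = 0.3074
V_1 = [(0.008929)(0.3041) - (-0.009091)(0.3125)]/D = 0.01808 V
V_3 = [(1.011)(0.3125) - (0.008929)(-0.009091)]/D = 1.028 V
Part 1:
  Read off the nodal solution: V_3 = 1.028 V
Part 2:
  I_R3 = (V_0 - V_3)/R3 = (5 - 1.028)/16 = 0.2483 A
  Magnitude: I_R3 = 0.2483 A
Part 3:
  I_R4 = (V_2 - V_3)/R4 = (0 - 1.028)/4.3 = -0.2391 A
  P_R4 = I_R4² × R4 = (-0.2391)² × 4.3 = 0.2458 W

Final answers:
1. V_3 = 1.028 V
2. I_R3 = 0.2483 A
3. P_R4 = 0.2458 W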